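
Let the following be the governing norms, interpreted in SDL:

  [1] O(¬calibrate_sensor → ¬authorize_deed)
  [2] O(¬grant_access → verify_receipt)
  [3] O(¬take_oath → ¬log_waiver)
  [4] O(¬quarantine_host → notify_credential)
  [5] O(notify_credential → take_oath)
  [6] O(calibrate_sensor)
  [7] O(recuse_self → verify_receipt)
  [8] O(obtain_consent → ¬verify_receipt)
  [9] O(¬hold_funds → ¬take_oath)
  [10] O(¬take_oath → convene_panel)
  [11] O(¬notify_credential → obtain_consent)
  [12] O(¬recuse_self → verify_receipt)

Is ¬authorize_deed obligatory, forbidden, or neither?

Neither

Premise 1 is O(¬calibrate_sensor → ¬authorize_deed), but O(¬calibrate_sensor) is not derivable from the premises, so it does not yield O(¬authorize_deed).
No premise or chain of K-axiom applications forces O(¬authorize_deed), and none forces O(authorize_deed). So ¬authorize_deed is neither obligatory nor forbidden under these norms.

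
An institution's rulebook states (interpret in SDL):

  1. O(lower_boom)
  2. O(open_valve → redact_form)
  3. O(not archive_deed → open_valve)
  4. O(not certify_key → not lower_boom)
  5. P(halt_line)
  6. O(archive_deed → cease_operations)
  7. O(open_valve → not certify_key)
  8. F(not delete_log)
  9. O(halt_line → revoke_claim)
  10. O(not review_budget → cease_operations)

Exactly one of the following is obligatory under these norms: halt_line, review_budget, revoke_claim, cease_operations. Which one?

cease_operations

Premise 1 gives O(lower_boom).
The contrapositive of premise 4 (O(not certify_key → not lower_boom)) is O(lower_boom → certify_key), and O(lower_boom) is already established, so O(certify_key).
The contrapositive of premise 7 (O(open_valve → not certify_key)) is O(certify_key → not open_valve), and O(certify_key) is already established, so O(not open_valve).
Premise 3, O(not archive_deed → open_valve), contraposes to O(not open_valve → archive_deed); with O(not open_valve) we get O(archive_deed).
From O(archive_deed) and premise 6, O(archive_deed → cease_operations), we obtain O(cease_operations).
So O(cease_operations) holds — cease_operations is obligatory. None of the other listed options is made obligatory by any chain of premises.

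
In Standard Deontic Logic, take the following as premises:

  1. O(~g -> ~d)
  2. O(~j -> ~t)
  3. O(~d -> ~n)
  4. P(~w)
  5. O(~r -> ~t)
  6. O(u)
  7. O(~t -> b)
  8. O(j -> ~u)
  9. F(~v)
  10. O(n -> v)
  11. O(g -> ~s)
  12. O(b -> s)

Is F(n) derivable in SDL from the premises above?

Yes

Premise 6 states O(u) outright.
Premise 8, O(j -> ~u), contraposes to O(u -> ~j); with O(u) we get O(~j).
From O(~j) and premise 2, O(~j -> ~t), we obtain O(~t).
Premise 7 is O(~t -> b); since O(~t), deontic closure gives O(b).
With premise 12, O(b -> s), the K-axiom yields O(s).
Premise 11 is O(g -> ~s); contrapositively O(s -> ~g). Since O(s) holds, K gives O(~g).
With premise 1, O(~g -> ~d), the K-axiom yields O(~d).
With premise 3, O(~d -> ~n), the K-axiom yields O(~n).
Premises 4, 5, 9, 10 do not contribute to this derivation.
So O(~n) holds, i.e. F(n). The claim follows.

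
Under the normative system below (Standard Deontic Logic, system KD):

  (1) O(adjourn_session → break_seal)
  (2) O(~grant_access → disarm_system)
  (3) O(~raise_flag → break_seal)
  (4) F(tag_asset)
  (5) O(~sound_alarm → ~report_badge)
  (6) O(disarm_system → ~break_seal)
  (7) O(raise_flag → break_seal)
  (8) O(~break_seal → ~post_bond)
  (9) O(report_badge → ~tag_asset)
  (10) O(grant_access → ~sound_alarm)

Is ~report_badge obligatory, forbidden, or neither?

Obligatory

By case analysis on ~raise_flag: premise 3 gives O(~raise_flag → break_seal) and premise 7 gives O(raise_flag → break_seal), so O(break_seal) either way.
Premise 6, O(disarm_system → ~break_seal), contraposes to O(break_seal → ~disarm_system); with O(break_seal) we get O(~disarm_system).
Premise 2, O(~grant_access → disarm_system), contraposes to O(~disarm_system → grant_access); with O(~disarm_system) we get O(grant_access).
Premise 10 is O(grant_access → ~sound_alarm); since O(grant_access), deontic closure gives O(~sound_alarm).
Applying K to premise 5 (O(~sound_alarm → ~report_badge)) and O(~sound_alarm) yields O(~report_badge).
Premises 1, 4, 8, 9 do not contribute to this derivation.
Hence ~report_badge is obligatory.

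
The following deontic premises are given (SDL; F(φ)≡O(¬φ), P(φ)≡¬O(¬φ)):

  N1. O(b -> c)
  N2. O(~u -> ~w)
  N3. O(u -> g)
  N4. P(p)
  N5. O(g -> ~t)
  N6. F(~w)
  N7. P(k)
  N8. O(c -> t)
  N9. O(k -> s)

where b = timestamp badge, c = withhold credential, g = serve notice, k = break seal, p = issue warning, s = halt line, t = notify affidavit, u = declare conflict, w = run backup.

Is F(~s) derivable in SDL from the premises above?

No

Premise 9 is O(k -> s), but O(k) is not derivable from the premises (the permission P(k) asserts only ~O(~k), not O(k)), so it does not yield O(s).
No other premise forces O(s). An ideal world satisfying every premise can still have ~s true, so F(~s) is not derivable.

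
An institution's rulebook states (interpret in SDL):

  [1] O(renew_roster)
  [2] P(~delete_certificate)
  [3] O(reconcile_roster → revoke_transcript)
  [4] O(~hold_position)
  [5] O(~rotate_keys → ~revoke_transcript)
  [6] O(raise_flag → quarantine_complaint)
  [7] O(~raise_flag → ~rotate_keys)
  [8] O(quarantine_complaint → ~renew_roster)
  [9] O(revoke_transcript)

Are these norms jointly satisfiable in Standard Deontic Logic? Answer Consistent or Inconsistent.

Inconsistent

Premise 9 states O(revoke_transcript) outright.
The contrapositive of premise 5 (O(~rotate_keys → ~revoke_transcript)) is O(revoke_transcript → rotate_keys), and O(revoke_transcript) is already established, so O(rotate_keys).
Premise 7 is O(~raise_flag → ~rotate_keys); contrapositively O(rotate_keys → raise_flag). Since O(rotate_keys) holds, K gives O(raise_flag).
Premise 6 is O(raise_flag → quarantine_complaint); since O(raise_flag), deontic closure gives O(quarantine_complaint).
From O(quarantine_complaint) and premise 8, O(quarantine_complaint → ~renew_roster), we obtain O(~renew_roster).
But premise 1 directly asserts O(renew_roster).
We now have both O(~renew_roster) and O(renew_roster) — renew_roster is simultaneously obligatory and forbidden, violating the D-axiom.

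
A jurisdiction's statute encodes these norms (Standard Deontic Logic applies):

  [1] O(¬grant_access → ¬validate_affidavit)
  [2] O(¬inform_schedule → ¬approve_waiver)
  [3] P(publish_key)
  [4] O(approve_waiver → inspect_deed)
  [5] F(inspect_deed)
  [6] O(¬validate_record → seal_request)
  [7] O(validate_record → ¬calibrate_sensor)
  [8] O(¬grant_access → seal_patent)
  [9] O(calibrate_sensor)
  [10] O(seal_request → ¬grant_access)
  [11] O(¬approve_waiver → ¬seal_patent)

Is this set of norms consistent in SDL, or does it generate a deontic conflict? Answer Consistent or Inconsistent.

Premise 5, F(inspect_deed), is equivalent to O(¬inspect_deed).
The contrapositive of premise 4 (O(approve_waiver → inspect_deed)) is O(¬inspect_deed → ¬approve_waiver), and O(¬inspect_deed) is already established, so O(¬approve_waiver).
With premise 11, O(¬approve_waiver → ¬seal_patent), the K-axiom yields O(¬seal_patent).
Premise 8, O(¬grant_access → seal_patent), contraposes to O(¬seal_patent → grant_access); with O(¬seal_patent) we get O(grant_access).
The contrapositive of premise 10 (O(seal_request → ¬grant_access)) is O(grant_access → ¬seal_request), and O(grant_access) is already established, so O(¬seal_request).
Premise 6, O(¬validate_record → seal_request), contraposes to O(¬seal_request → validate_record); with O(¬seal_request) we get O(validate_record).
Applying K to premise 7 (O(validate_record → ¬calibrate_sensor)) and O(validate_record) yields O(¬calibrate_sensor).
However, premise 9 gives O(calibrate_sensor).
We now have both O(¬calibrate_sensor) and O(calibrate_sensor) — calibrate_sensor is simultaneously obligatory and forbidden, violating the D-axiom.

Inconsistent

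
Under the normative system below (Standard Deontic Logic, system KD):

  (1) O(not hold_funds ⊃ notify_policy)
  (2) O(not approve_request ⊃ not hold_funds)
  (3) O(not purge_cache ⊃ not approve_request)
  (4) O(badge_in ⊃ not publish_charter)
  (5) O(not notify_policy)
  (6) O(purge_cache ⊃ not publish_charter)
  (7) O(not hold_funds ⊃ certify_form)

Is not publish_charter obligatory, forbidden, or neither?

Premise 5 gives O(not notify_policy).
The contrapositive of premise 1 (O(not hold_funds ⊃ notify_policy)) is O(not notify_policy ⊃ hold_funds), and O(not notify_policy) is already established, so O(hold_funds).
The contrapositive of premise 2 (O(not approve_request ⊃ not hold_funds)) is O(hold_funds ⊃ approve_request), and O(hold_funds) is already established, so O(approve_request).
Premise 3 is O(not purge_cache ⊃ not approve_request); contrapositively O(approve_request ⊃ purge_cache). Since O(approve_request) holds, K gives O(purge_cache).
With premise 6, O(purge_cache ⊃ not publish_charter), the K-axiom yields O(not publish_charter).
Premises 4, 7 do not contribute to this derivation.
Hence not publish_charter is obligatory.

Obligatory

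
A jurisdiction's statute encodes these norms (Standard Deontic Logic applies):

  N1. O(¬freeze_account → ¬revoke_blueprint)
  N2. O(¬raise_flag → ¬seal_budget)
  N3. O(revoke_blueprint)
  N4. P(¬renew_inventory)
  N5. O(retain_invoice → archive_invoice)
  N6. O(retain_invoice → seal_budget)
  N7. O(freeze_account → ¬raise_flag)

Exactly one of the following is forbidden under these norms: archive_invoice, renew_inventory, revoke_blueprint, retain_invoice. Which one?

Premise 3 gives O(revoke_blueprint).
Premise 1, O(¬freeze_account → ¬revoke_blueprint), contraposes to O(revoke_blueprint → freeze_account); with O(revoke_blueprint) we get O(freeze_account).
With premise 7, O(freeze_account → ¬raise_flag), the K-axiom yields O(¬raise_flag).
Premise 2 is O(¬raise_flag → ¬seal_budget); since O(¬raise_flag), deontic closure gives O(¬seal_budget).
The contrapositive of premise 6 (O(retain_invoice → seal_budget)) is O(¬seal_budget → ¬retain_invoice), and O(¬seal_budget) is already established, so O(¬retain_invoice).
So O(¬retain_invoice) holds, i.e. retain_invoice is forbidden. None of the other listed options is forbidden under the premises.

retain_invoice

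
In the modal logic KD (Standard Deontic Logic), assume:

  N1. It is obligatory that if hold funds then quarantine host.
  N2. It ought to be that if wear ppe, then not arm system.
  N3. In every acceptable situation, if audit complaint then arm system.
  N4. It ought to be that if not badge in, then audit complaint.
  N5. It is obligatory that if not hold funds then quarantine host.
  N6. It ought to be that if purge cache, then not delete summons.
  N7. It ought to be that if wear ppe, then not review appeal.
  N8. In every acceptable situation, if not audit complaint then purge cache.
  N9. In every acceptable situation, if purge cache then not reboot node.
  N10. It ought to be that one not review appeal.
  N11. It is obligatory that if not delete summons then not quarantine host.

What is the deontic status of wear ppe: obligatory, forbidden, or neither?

Premises 1 and 5 cover both cases: O(hold_funds → quarantine_host) and O(¬hold_funds → quarantine_host). Since hold_funds ∨ ¬hold_funds is a tautology, O(quarantine_host) follows.
Premise 11, O(¬delete_summons → ¬quarantine_host), contraposes to O(quarantine_host → delete_summons); with O(quarantine_host) we get O(delete_summons).
Premise 6, O(purge_cache → ¬delete_summons), contraposes to O(delete_summons → ¬purge_cache); with O(delete_summons) we get O(¬purge_cache).
Premise 8 is O(¬audit_complaint → purge_cache); contrapositively O(¬purge_cache → audit_complaint). Since O(¬purge_cache) holds, K gives O(audit_complaint).
With premise 3, O(audit_complaint → arm_system), the K-axiom yields O(arm_system).
Premise 2 is O(wear_ppe → ¬arm_system); contrapositively O(arm_system → ¬wear_ppe). Since O(arm_system) holds, K gives O(¬wear_ppe).
Premises 4, 7, 9, 10 do not contribute to this derivation.
Thus O(¬wear_ppe), which is F(wear_ppe): wear_ppe is forbidden.

Forbidden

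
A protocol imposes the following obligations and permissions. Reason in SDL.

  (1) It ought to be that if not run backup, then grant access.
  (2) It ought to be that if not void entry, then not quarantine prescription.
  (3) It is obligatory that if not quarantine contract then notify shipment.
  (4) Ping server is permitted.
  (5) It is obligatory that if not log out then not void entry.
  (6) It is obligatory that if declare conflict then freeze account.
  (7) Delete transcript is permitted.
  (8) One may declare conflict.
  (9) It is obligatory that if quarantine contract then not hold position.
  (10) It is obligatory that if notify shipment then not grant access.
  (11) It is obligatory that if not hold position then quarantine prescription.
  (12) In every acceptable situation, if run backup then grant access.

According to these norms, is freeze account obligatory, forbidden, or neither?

Premise 6 is O(declare_conflict → freeze_account), but O(declare_conflict) is not derivable from the premises (the permission P(declare_conflict) asserts only ¬O(¬declare_conflict), not O(declare_conflict)), so it does not yield O(freeze_account).
No premise or chain of K-axiom applications forces O(freeze_account), and none forces O(¬freeze_account). So freeze_account is neither obligatory nor forbidden under these norms.

Neither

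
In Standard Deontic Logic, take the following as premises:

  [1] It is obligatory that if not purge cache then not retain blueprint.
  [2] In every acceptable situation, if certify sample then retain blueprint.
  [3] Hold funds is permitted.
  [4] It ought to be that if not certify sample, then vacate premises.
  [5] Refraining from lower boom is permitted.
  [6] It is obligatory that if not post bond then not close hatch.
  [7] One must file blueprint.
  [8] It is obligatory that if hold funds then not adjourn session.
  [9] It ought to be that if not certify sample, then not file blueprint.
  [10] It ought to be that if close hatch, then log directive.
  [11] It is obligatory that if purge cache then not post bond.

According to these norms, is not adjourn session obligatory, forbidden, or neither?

Premise 8 is O(hold_funds → ¬adjourn_session), but O(hold_funds) is not derivable from the premises (the permission P(hold_funds) asserts only ¬O(¬hold_funds), not O(hold_funds)), so it does not yield O(¬adjourn_session).
No premise or chain of K-axiom applications forces O(¬adjourn_session), and none forces O(adjourn_session). So ¬adjourn_session is neither obligatory nor forbidden under these norms.

Neither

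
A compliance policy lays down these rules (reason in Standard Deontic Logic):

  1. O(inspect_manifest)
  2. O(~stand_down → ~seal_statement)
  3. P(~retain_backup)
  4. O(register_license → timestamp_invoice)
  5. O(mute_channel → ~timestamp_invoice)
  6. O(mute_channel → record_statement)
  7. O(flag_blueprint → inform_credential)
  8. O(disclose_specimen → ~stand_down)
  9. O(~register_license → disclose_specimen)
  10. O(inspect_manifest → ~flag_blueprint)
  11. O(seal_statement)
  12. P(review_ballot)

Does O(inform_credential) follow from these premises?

Premise 7 is O(flag_blueprint → inform_credential), but O(flag_blueprint) is not derivable from the premises, so it does not yield O(inform_credential).
No other premise forces O(inform_credential). An ideal world satisfying every premise can still have inform_credential false, so O(inform_credential) is not derivable.

No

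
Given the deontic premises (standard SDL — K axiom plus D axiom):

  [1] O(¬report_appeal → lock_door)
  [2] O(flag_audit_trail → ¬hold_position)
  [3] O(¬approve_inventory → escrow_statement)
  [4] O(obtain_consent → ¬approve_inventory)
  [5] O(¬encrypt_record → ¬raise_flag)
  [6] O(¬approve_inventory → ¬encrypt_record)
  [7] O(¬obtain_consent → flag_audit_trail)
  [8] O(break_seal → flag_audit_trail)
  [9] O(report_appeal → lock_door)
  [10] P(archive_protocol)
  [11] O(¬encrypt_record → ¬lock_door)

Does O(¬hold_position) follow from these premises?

Premises 1 and 9 cover both cases: O(¬report_appeal → lock_door) and O(report_appeal → lock_door). Since ¬report_appeal ∨ report_appeal is a tautology, O(lock_door) follows.
Premise 11, O(¬encrypt_record → ¬lock_door), contraposes to O(lock_door → encrypt_record); with O(lock_door) we get O(encrypt_record).
Premise 6 is O(¬approve_inventory → ¬encrypt_record); contrapositively O(encrypt_record → approve_inventory). Since O(encrypt_record) holds, K gives O(approve_inventory).
The contrapositive of premise 4 (O(obtain_consent → ¬approve_inventory)) is O(approve_inventory → ¬obtain_consent), and O(approve_inventory) is already established, so O(¬obtain_consent).
With premise 7, O(¬obtain_consent → flag_audit_trail), the K-axiom yields O(flag_audit_trail).
From O(flag_audit_trail) and premise 2, O(flag_audit_trail → ¬hold_position), we obtain O(¬hold_position).
Premises 3, 5, 8, 10 do not contribute to this derivation.
So O(¬hold_position) follows.

Yes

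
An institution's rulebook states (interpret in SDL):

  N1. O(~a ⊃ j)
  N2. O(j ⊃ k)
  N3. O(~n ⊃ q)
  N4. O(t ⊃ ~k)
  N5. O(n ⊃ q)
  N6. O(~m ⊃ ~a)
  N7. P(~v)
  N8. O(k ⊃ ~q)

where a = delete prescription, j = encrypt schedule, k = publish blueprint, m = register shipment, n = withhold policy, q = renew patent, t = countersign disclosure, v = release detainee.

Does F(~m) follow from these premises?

By case analysis on ~n: premise 3 gives O(~n ⊃ q) and premise 5 gives O(n ⊃ q), so O(q) either way.
The contrapositive of premise 8 (O(k ⊃ ~q)) is O(q ⊃ ~k), and O(q) is already established, so O(~k).
The contrapositive of premise 2 (O(j ⊃ k)) is O(~k ⊃ ~j), and O(~k) is already established, so O(~j).
Premise 1, O(~a ⊃ j), contraposes to O(~j ⊃ a); with O(~j) we get O(a).
The contrapositive of premise 6 (O(~m ⊃ ~a)) is O(a ⊃ m), and O(a) is already established, so O(m).
Premises 4, 7 do not contribute to this derivation.
So O(m) holds, i.e. F(~m). The claim follows.

Yes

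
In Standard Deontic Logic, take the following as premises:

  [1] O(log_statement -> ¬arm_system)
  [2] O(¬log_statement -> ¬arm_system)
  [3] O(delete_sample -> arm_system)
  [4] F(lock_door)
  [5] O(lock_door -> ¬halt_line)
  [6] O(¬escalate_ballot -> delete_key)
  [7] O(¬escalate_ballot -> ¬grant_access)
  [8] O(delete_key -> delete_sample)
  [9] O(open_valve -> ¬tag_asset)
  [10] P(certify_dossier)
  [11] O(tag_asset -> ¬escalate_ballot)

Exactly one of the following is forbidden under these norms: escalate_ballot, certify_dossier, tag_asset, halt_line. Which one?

Premises 1 and 2 cover both cases: O(log_statement -> ¬arm_system) and O(¬log_statement -> ¬arm_system). Since log_statement ∨ ¬log_statement is a tautology, O(¬arm_system) follows.
The contrapositive of premise 3 (O(delete_sample -> arm_system)) is O(¬arm_system -> ¬delete_sample), and O(¬arm_system) is already established, so O(¬delete_sample).
Premise 8 is O(delete_key -> delete_sample); contrapositively O(¬delete_sample -> ¬delete_key). Since O(¬delete_sample) holds, K gives O(¬delete_key).
The contrapositive of premise 6 (O(¬escalate_ballot -> delete_key)) is O(¬delete_key -> escalate_ballot), and O(¬delete_key) is already established, so O(escalate_ballot).
Premise 11, O(tag_asset -> ¬escalate_ballot), contraposes to O(escalate_ballot -> ¬tag_asset); with O(escalate_ballot) we get O(¬tag_asset).
So O(¬tag_asset) holds, i.e. tag_asset is forbidden. None of the other listed options is forbidden under the premises.

tag_asset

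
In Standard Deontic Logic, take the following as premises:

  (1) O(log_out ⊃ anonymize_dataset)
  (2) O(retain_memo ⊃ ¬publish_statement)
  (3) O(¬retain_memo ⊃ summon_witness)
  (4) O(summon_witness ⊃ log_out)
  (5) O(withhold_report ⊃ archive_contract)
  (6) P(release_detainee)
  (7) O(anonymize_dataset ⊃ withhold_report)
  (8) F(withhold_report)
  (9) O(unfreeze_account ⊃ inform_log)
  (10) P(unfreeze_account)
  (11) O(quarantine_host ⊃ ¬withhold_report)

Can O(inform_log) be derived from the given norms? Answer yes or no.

Premise 9 is O(unfreeze_account ⊃ inform_log), but O(unfreeze_account) is not derivable from the premises (the permission P(unfreeze_account) asserts only ¬O(¬unfreeze_account), not O(unfreeze_account)), so it does not yield O(inform_log).
No other premise forces O(inform_log). An ideal world satisfying every premise can still have inform_log false, so O(inform_log) is not derivable.

No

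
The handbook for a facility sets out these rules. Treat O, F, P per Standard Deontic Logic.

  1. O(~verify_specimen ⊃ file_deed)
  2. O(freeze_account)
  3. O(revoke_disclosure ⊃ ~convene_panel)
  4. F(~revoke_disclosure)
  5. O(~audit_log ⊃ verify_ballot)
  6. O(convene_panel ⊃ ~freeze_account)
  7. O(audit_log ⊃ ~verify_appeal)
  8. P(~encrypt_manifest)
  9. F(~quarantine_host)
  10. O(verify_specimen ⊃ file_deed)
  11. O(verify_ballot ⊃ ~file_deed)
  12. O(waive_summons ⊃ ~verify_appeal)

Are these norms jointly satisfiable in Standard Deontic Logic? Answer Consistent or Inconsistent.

Consistent

Premise 6 is O(convene_panel ⊃ ~freeze_account), but O(convene_panel) is not derivable from the premises, so it does not yield O(~freeze_account).
So O(~freeze_account) is not derivable, and the apparent clash with O(freeze_account) does not arise.
A world satisfying every obligation exists (e.g. audit_log=true, convene_panel=false, encrypt_manifest=false, file_deed=true, freeze_account=true, quarantine_host=true, revoke_disclosure=true, verify_appeal=false, verify_ballot=false, verify_specimen=false, waive_summons=false); no atom is both obligatory and forbidden, so the set is consistent.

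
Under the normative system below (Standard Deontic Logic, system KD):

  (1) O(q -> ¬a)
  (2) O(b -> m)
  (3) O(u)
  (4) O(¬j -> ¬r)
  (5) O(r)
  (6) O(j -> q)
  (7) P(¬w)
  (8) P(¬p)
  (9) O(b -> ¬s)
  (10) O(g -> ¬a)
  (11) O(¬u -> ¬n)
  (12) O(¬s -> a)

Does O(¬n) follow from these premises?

No

Premise 11 is O(¬u -> ¬n), but O(¬u) is not derivable from the premises, so it does not yield O(¬n).
No other premise forces O(¬n). An ideal world satisfying every premise can still have ¬n false, so O(¬n) is not derivable.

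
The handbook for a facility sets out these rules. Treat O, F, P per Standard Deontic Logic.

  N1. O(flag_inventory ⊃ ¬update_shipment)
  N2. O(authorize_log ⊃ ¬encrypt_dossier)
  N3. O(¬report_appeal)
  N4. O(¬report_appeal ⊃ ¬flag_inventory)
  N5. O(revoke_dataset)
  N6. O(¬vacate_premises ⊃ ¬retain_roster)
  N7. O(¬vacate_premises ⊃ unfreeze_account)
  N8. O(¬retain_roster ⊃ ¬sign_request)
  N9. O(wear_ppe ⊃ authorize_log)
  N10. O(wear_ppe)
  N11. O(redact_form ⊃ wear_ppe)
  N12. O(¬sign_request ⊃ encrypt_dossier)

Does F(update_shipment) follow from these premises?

No

Premise 1 is O(flag_inventory ⊃ ¬update_shipment), but O(flag_inventory) is not derivable from the premises, so it does not yield O(¬update_shipment).
No other premise forces O(¬update_shipment). An ideal world satisfying every premise can still have update_shipment true, so F(update_shipment) is not derivable.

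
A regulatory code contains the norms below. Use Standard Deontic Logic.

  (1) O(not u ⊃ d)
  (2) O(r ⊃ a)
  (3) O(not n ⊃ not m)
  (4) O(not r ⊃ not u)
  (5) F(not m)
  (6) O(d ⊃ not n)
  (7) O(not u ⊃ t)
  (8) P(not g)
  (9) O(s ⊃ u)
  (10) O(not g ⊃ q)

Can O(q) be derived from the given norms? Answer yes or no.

No

Premise 10 is O(not g ⊃ q), but O(not g) is not derivable from the premises (the permission P(not g) asserts only not O(g), not O(not g)), so it does not yield O(q).
No other premise forces O(q). An ideal world satisfying every premise can still have q false, so O(q) is not derivable.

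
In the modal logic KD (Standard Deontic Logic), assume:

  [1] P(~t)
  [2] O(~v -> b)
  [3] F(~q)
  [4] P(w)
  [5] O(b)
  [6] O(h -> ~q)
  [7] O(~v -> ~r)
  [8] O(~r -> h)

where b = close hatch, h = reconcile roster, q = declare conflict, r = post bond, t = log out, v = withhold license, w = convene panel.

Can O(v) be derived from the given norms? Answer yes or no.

Premise 3, F(~q), is equivalent to O(q).
The contrapositive of premise 6 (O(h -> ~q)) is O(q -> ~h), and O(q) is already established, so O(~h).
The contrapositive of premise 8 (O(~r -> h)) is O(~h -> r), and O(~h) is already established, so O(r).
The contrapositive of premise 7 (O(~v -> ~r)) is O(r -> v), and O(r) is already established, so O(v).
Premises 1, 2, 4, 5 do not contribute to this derivation.
So O(v) follows.

Yes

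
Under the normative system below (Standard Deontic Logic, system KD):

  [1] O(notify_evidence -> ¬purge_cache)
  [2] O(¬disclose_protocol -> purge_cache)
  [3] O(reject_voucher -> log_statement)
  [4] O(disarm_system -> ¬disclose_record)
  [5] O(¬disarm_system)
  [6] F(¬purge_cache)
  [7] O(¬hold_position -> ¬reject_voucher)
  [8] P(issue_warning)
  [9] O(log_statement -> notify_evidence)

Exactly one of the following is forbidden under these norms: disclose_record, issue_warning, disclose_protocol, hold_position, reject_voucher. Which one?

reject_voucher

F(¬purge_cache) at premise 6 means O(purge_cache).
Premise 1, O(notify_evidence -> ¬purge_cache), contraposes to O(purge_cache -> ¬notify_evidence); with O(purge_cache) we get O(¬notify_evidence).
The contrapositive of premise 9 (O(log_statement -> notify_evidence)) is O(¬notify_evidence -> ¬log_statement), and O(¬notify_evidence) is already established, so O(¬log_statement).
Premise 3 is O(reject_voucher -> log_statement); contrapositively O(¬log_statement -> ¬reject_voucher). Since O(¬log_statement) holds, K gives O(¬reject_voucher).
So O(¬reject_voucher) holds, i.e. reject_voucher is forbidden. None of the other listed options is forbidden under the premises.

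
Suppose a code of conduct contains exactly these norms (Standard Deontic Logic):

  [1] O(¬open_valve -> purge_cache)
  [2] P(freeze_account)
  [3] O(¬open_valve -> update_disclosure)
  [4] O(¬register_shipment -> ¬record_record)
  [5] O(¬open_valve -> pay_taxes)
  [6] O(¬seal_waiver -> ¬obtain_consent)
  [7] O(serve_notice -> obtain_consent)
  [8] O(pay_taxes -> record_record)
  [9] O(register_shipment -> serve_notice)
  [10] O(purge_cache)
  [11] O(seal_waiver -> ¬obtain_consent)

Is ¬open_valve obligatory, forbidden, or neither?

Forbidden

Premises 11 and 6 are O(seal_waiver -> ¬obtain_consent) and O(¬seal_waiver -> ¬obtain_consent); every ideal world satisfies seal_waiver or ¬seal_waiver, so in either case ¬obtain_consent holds — hence O(¬obtain_consent).
The contrapositive of premise 7 (O(serve_notice -> obtain_consent)) is O(¬obtain_consent -> ¬serve_notice), and O(¬obtain_consent) is already established, so O(¬serve_notice).
Premise 9, O(register_shipment -> serve_notice), contraposes to O(¬serve_notice -> ¬register_shipment); with O(¬serve_notice) we get O(¬register_shipment).
From O(¬register_shipment) and premise 4, O(¬register_shipment -> ¬record_record), we obtain O(¬record_record).
Premise 8, O(pay_taxes -> record_record), contraposes to O(¬record_record -> ¬pay_taxes); with O(¬record_record) we get O(¬pay_taxes).
Premise 5, O(¬open_valve -> pay_taxes), contraposes to O(¬pay_taxes -> open_valve); with O(¬pay_taxes) we get O(open_valve).
Premises 1, 2, 3, 10 do not contribute to this derivation.
Thus O(open_valve), which is F(¬open_valve): ¬open_valve is forbidden.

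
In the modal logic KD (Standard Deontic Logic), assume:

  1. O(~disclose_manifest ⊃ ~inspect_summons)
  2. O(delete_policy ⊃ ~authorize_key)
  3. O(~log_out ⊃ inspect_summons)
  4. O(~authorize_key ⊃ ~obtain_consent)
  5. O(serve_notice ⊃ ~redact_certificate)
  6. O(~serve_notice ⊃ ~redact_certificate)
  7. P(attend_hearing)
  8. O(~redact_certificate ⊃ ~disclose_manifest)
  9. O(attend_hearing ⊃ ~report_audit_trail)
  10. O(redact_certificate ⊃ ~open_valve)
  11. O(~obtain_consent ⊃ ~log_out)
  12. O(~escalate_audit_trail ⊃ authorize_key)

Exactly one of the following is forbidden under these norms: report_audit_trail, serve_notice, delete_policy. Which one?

By case analysis on serve_notice: premise 5 gives O(serve_notice ⊃ ~redact_certificate) and premise 6 gives O(~serve_notice ⊃ ~redact_certificate), so O(~redact_certificate) either way.
With premise 8, O(~redact_certificate ⊃ ~disclose_manifest), the K-axiom yields O(~disclose_manifest).
Premise 1 is O(~disclose_manifest ⊃ ~inspect_summons); since O(~disclose_manifest), deontic closure gives O(~inspect_summons).
Premise 3 is O(~log_out ⊃ inspect_summons); contrapositively O(~inspect_summons ⊃ log_out). Since O(~inspect_summons) holds, K gives O(log_out).
The contrapositive of premise 11 (O(~obtain_consent ⊃ ~log_out)) is O(log_out ⊃ obtain_consent), and O(log_out) is already established, so O(obtain_consent).
Premise 4 is O(~authorize_key ⊃ ~obtain_consent); contrapositively O(obtain_consent ⊃ authorize_key). Since O(obtain_consent) holds, K gives O(authorize_key).
Premise 2 is O(delete_policy ⊃ ~authorize_key); contrapositively O(authorize_key ⊃ ~delete_policy). Since O(authorize_key) holds, K gives O(~delete_policy).
So O(~delete_policy) holds, i.e. delete_policy is forbidden. None of the other listed options is forbidden under the premises.

delete_policy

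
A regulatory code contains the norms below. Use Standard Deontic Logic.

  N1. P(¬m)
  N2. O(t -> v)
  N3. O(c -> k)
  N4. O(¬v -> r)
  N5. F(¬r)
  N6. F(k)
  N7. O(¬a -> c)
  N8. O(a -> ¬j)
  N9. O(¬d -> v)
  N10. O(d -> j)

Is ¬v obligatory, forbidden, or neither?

Forbidden

F(k) at premise 6 means O(¬k).
Premise 3 is O(c -> k); contrapositively O(¬k -> ¬c). Since O(¬k) holds, K gives O(¬c).
The contrapositive of premise 7 (O(¬a -> c)) is O(¬c -> a), and O(¬c) is already established, so O(a).
Applying K to premise 8 (O(a -> ¬j)) and O(a) yields O(¬j).
Premise 10, O(d -> j), contraposes to O(¬j -> ¬d); with O(¬j) we get O(¬d).
Premise 9 is O(¬d -> v); since O(¬d), deontic closure gives O(v).
Premises 1, 2, 4, 5 do not contribute to this derivation.
Thus O(v), which is F(¬v): ¬v is forbidden.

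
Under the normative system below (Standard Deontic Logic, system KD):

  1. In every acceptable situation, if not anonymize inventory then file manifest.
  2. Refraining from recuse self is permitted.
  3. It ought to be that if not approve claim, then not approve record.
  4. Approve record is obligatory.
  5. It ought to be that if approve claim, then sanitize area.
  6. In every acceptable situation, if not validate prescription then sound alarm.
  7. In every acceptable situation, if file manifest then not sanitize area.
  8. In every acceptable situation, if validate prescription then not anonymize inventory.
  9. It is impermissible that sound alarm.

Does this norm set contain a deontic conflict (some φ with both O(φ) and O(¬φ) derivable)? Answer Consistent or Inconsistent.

Inconsistent

From premise 4 we have O(approve_record).
Premise 3 is O(¬approve_claim → ¬approve_record); contrapositively O(approve_record → approve_claim). Since O(approve_record) holds, K gives O(approve_claim).
From O(approve_claim) and premise 5, O(approve_claim → sanitize_area), we obtain O(sanitize_area).
Premise 7 is O(file_manifest → ¬sanitize_area); contrapositively O(sanitize_area → ¬file_manifest). Since O(sanitize_area) holds, K gives O(¬file_manifest).
Premise 1, O(¬anonymize_inventory → file_manifest), contraposes to O(¬file_manifest → anonymize_inventory); with O(¬file_manifest) we get O(anonymize_inventory).
The contrapositive of premise 8 (O(validate_prescription → ¬anonymize_inventory)) is O(anonymize_inventory → ¬validate_prescription), and O(anonymize_inventory) is already established, so O(¬validate_prescription).
With premise 6, O(¬validate_prescription → sound_alarm), the K-axiom yields O(sound_alarm).
Yet premise 9 is F(sound_alarm), i.e. O(¬sound_alarm).
We now have both O(sound_alarm) and O(¬sound_alarm) — sound_alarm is simultaneously obligatory and forbidden, violating the D-axiom.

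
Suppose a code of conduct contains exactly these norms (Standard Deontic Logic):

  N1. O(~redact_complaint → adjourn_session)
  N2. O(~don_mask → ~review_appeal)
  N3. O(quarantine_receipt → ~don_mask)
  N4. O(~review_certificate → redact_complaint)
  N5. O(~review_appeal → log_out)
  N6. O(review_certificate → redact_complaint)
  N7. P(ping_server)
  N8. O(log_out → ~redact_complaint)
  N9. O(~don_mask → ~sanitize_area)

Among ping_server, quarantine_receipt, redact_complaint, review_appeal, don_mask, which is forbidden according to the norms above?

Premises 4 and 6 are O(~review_certificate → redact_complaint) and O(review_certificate → redact_complaint); every ideal world satisfies ~review_certificate or review_certificate, so in either case redact_complaint holds — hence O(redact_complaint).
Premise 8, O(log_out → ~redact_complaint), contraposes to O(redact_complaint → ~log_out); with O(redact_complaint) we get O(~log_out).
Premise 5 is O(~review_appeal → log_out); contrapositively O(~log_out → review_appeal). Since O(~log_out) holds, K gives O(review_appeal).
Premise 2, O(~don_mask → ~review_appeal), contraposes to O(review_appeal → don_mask); with O(review_appeal) we get O(don_mask).
The contrapositive of premise 3 (O(quarantine_receipt → ~don_mask)) is O(don_mask → ~quarantine_receipt), and O(don_mask) is already established, so O(~quarantine_receipt).
So O(~quarantine_receipt) holds, i.e. quarantine_receipt is forbidden. None of the other listed options is forbidden under the premises.

quarantine_receipt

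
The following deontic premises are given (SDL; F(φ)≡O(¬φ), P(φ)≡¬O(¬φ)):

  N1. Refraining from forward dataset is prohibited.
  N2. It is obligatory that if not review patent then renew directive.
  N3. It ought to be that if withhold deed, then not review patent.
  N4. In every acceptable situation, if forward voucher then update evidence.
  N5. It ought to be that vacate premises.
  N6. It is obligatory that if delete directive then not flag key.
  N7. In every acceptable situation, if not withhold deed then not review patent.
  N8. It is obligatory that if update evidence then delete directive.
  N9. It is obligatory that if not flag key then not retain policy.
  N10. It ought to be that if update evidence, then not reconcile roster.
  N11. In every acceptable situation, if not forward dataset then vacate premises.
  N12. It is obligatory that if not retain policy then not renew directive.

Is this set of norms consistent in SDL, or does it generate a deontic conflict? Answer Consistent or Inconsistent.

Consistent

Premise 11 is O(¬forward_dataset → vacate_premises); even if O(vacate_premises) held, inferring O(¬forward_dataset) would be affirming the consequent — invalid.
So O(¬forward_dataset) is not derivable, and the apparent clash with O(forward_dataset) does not arise.
A world satisfying every obligation exists (e.g. delete_directive=false, flag_key=true, forward_dataset=true, forward_voucher=false, reconcile_roster=false, renew_directive=true, retain_policy=true, review_patent=false, update_evidence=false, vacate_premises=true, withhold_deed=false); no atom is both obligatory and forbidden, so the set is consistent.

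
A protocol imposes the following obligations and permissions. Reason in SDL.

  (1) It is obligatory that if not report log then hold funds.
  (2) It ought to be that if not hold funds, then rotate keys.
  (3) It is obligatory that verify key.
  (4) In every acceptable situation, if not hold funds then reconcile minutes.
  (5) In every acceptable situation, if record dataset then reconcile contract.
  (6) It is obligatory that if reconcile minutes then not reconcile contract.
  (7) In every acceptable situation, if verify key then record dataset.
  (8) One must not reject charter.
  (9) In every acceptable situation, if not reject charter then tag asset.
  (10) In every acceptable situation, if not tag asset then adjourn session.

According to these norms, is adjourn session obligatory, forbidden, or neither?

Premise 10 is O(¬tag_asset → adjourn_session), but O(¬tag_asset) is not derivable from the premises, so it does not yield O(adjourn_session).
No premise or chain of K-axiom applications forces O(adjourn_session), and none forces O(¬adjourn_session). So adjourn_session is neither obligatory nor forbidden under these norms.

Neither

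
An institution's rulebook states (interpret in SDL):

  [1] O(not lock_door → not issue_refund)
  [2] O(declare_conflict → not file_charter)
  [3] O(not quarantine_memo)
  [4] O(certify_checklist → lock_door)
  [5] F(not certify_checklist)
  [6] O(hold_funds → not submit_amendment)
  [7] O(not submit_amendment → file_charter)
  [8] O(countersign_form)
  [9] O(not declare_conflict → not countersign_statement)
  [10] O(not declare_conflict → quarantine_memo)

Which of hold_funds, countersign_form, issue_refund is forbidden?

Premise 3 gives O(not quarantine_memo).
The contrapositive of premise 10 (O(not declare_conflict → quarantine_memo)) is O(not quarantine_memo → declare_conflict), and O(not quarantine_memo) is already established, so O(declare_conflict).
Applying K to premise 2 (O(declare_conflict → not file_charter)) and O(declare_conflict) yields O(not file_charter).
Premise 7 is O(not submit_amendment → file_charter); contrapositively O(not file_charter → submit_amendment). Since O(not file_charter) holds, K gives O(submit_amendment).
Premise 6 is O(hold_funds → not submit_amendment); contrapositively O(submit_amendment → not hold_funds). Since O(submit_amendment) holds, K gives O(not hold_funds).
So O(not hold_funds) holds, i.e. hold_funds is forbidden. None of the other listed options is forbidden under the premises.

hold_funds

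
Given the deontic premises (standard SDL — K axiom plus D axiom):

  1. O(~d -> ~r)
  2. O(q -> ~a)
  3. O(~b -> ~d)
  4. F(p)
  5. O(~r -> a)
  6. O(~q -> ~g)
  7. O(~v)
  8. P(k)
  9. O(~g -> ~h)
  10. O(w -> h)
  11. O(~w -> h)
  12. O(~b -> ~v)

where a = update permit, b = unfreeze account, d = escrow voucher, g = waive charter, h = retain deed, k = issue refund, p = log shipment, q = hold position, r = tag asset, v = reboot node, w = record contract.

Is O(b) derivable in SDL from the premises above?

Premises 11 and 10 cover both cases: O(~w -> h) and O(w -> h). Since ~w ∨ w is a tautology, O(h) follows.
The contrapositive of premise 9 (O(~g -> ~h)) is O(h -> g), and O(h) is already established, so O(g).
Premise 6 is O(~q -> ~g); contrapositively O(g -> q). Since O(g) holds, K gives O(q).
Applying K to premise 2 (O(q -> ~a)) and O(q) yields O(~a).
The contrapositive of premise 5 (O(~r -> a)) is O(~a -> r), and O(~a) is already established, so O(r).
Premise 1, O(~d -> ~r), contraposes to O(r -> d); with O(r) we get O(d).
Premise 3 is O(~b -> ~d); contrapositively O(d -> b). Since O(d) holds, K gives O(b).
Premises 4, 7, 8, 12 do not contribute to this derivation.
So O(b) follows.

Yes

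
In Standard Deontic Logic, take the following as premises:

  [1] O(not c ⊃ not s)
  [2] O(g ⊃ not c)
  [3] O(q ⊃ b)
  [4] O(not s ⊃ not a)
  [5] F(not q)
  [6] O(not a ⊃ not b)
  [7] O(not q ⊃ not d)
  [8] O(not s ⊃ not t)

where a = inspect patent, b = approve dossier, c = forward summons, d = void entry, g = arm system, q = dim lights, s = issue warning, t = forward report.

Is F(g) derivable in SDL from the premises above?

Premise 5, F(not q), is equivalent to O(q).
Premise 3 is O(q ⊃ b); since O(q), deontic closure gives O(b).
Premise 6 is O(not a ⊃ not b); contrapositively O(b ⊃ a). Since O(b) holds, K gives O(a).
Premise 4, O(not s ⊃ not a), contraposes to O(a ⊃ s); with O(a) we get O(s).
Premise 1 is O(not c ⊃ not s); contrapositively O(s ⊃ c). Since O(s) holds, K gives O(c).
Premise 2, O(g ⊃ not c), contraposes to O(c ⊃ not g); with O(c) we get O(not g).
Premises 7, 8 do not contribute to this derivation.
So O(not g) holds, i.e. F(g). The claim follows.

Yes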